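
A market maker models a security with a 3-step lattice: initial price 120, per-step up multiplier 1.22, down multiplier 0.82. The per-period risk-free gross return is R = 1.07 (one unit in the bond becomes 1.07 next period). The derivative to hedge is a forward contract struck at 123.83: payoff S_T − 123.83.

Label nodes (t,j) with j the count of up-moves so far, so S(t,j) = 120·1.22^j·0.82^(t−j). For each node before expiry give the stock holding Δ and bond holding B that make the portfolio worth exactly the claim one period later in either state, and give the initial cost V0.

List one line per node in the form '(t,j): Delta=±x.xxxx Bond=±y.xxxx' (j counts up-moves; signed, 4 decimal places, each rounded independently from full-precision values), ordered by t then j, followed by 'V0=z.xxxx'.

The replicating-portfolio and risk-neutral prices coincide; use p* = (1.07−0.82)/(1.22−0.82) = 0.6250 for the latter.
Terminal payoffs: V(3,0)=-57.6658, V(3,1)=-25.3906, V(3,2)=22.6286, V(3,3)=94.0718
(2,0): S=80.6880. Δ = (V_up−V_dn)/(S_up−S_dn) = (-25.3906−-57.6658)/(98.4394−66.1642) = 1.0000. V = [p*·-25.3906 + (1−p*)·-57.6658]/1.07 = -35.0410. B = V − Δ·S = -115.7290.
(2,1): S=120.0480. Δ = (V_up−V_dn)/(S_up−S_dn) = (22.6286−-25.3906)/(146.4586−98.4394) = 1.0000. V = [p*·22.6286 + (1−p*)·-25.3906]/1.07 = 4.3190. B = V − Δ·S = -115.7290.
(2,2): S=178.6080. Δ = (V_up−V_dn)/(S_up−S_dn) = (94.0718−22.6286)/(217.9018−146.4586) = 1.0000. V = [p*·94.0718 + (1−p*)·22.6286]/1.07 = 62.8790. B = V − Δ·S = -115.7290.
(1,0): S=98.4000. Δ = (V_up−V_dn)/(S_up−S_dn) = (4.3190−-35.0410)/(120.0480−80.6880) = 1.0000. V = [p*·4.3190 + (1−p*)·-35.0410]/1.07 = -9.7579. B = V − Δ·S = -108.1579.
(1,1): S=146.4000. Δ = (V_up−V_dn)/(S_up−S_dn) = (62.8790−4.3190)/(178.6080−120.0480) = 1.0000. V = [p*·62.8790 + (1−p*)·4.3190]/1.07 = 38.2421. B = V − Δ·S = -108.1579.
(0,0): S=120.0000. Δ = (V_up−V_dn)/(S_up−S_dn) = (38.2421−-9.7579)/(146.4000−98.4000) = 1.0000. V = [p*·38.2421 + (1−p*)·-9.7579]/1.07 = 18.9178. B = V − Δ·S = -101.0822.
Check: Δ(0,0)·S0 + B(0,0) = 18.9178 = V0.

(0,0): Delta=1.0000 Bond=-101.0822
(1,0): Delta=1.0000 Bond=-108.1579
(1,1): Delta=1.0000 Bond=-108.1579
(2,0): Delta=1.0000 Bond=-115.7290
(2,1): Delta=1.0000 Bond=-115.7290
(2,2): Delta=1.0000 Bond=-115.7290
V0=18.9178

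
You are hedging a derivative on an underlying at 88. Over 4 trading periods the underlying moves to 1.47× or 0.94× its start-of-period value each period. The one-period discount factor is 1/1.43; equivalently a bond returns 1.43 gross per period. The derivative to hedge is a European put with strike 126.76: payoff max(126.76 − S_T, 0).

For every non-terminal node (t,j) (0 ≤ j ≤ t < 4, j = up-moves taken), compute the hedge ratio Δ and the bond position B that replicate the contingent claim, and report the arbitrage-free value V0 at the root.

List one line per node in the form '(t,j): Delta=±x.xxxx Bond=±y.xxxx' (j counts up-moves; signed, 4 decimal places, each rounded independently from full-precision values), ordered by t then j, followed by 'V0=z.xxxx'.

(0,0): Delta=-0.0024 Bond=0.2154
(1,0): Delta=-0.0325 Bond=2.8036
(1,1): Delta=-0.0008 Bond=0.1044
(2,0): Delta=-0.3526 Bond=28.8998
(2,1): Delta=-0.0158 Bond=1.9773
(2,2): Delta=0.0000 Bond=0.0000
(3,0): Delta=-1.0000 Bond=88.6434
(3,1): Delta=-0.3188 Bond=37.4641
(3,2): Delta=0.0000 Bond=0.0000
(3,3): Delta=0.0000 Bond=0.0000
V0=0.0078

Under the risk-neutral measure, an up-move has probability p* = (R−d)/(u−d) = 0.9245 and values discount at R = 1.43.
At expiry t=4: V(4,0)=58.0541, V(4,1)=19.3157, V(4,2)=0.0000, V(4,3)=0.0000, V(4,4)=0.0000
Node (3,0) S=73.0914: V=(p*·19.3157+(1−p*)·58.0541)/1.43=15.5520; Δ=(19.3157−58.0541)/(107.4443−68.7059)=-1.0000; B=V−Δ·S=88.6434
Node (3,1) S=114.3025: V=(p*·0.0000+(1−p*)·19.3157)/1.43=1.0194; Δ=(0.0000−19.3157)/(168.0247−107.4443)=-0.3188; B=V−Δ·S=37.4641
Node (3,2) S=178.7496: V=(p*·0.0000+(1−p*)·0.0000)/1.43=0.0000; Δ=(0.0000−0.0000)/(262.7620−168.0247)=0.0000; B=V−Δ·S=0.0000
Node (3,3) S=279.5340: V=(p*·0.0000+(1−p*)·0.0000)/1.43=0.0000; Δ=(0.0000−0.0000)/(410.9150−262.7620)=0.0000; B=V−Δ·S=0.0000
Node (2,0) S=77.7568: V=(p*·1.0194+(1−p*)·15.5520)/1.43=1.4799; Δ=(1.0194−15.5520)/(114.3025−73.0914)=-0.3526; B=V−Δ·S=28.8998
Node (2,1) S=121.5984: V=(p*·0.0000+(1−p*)·1.0194)/1.43=0.0538; Δ=(0.0000−1.0194)/(178.7496−114.3025)=-0.0158; B=V−Δ·S=1.9773
Node (2,2) S=190.1592: V=(p*·0.0000+(1−p*)·0.0000)/1.43=0.0000; Δ=(0.0000−0.0000)/(279.5340−178.7496)=0.0000; B=V−Δ·S=0.0000
Node (1,0) S=82.7200: V=(p*·0.0538+(1−p*)·1.4799)/1.43=0.1129; Δ=(0.0538−1.4799)/(121.5984−77.7568)=-0.0325; B=V−Δ·S=2.8036
Node (1,1) S=129.3600: V=(p*·0.0000+(1−p*)·0.0538)/1.43=0.0028; Δ=(0.0000−0.0538)/(190.1592−121.5984)=-0.0008; B=V−Δ·S=0.1044
Node (0,0) S=88.0000: V=(p*·0.0028+(1−p*)·0.1129)/1.43=0.0078; Δ=(0.0028−0.1129)/(129.3600−82.7200)=-0.0024; B=V−Δ·S=0.2154
Each (Δ,B) replicates both successor values, so the strategy is self-financing and V0 is arbitrage-free.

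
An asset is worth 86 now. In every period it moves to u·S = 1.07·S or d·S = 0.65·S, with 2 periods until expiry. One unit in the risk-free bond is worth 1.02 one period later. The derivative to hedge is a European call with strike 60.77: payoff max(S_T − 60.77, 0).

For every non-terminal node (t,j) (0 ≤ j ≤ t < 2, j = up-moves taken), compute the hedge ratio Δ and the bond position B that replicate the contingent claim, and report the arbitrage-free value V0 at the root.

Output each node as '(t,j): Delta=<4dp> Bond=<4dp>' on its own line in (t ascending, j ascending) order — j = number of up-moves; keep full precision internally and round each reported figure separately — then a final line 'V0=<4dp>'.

The replicating-portfolio and risk-neutral prices coincide; use p* = (1.02−0.65)/(1.07−0.65) = 0.8810 for the latter.
Terminal values V(2,·): V(2,0)=0.0000, V(2,1)=0.0000, V(2,2)=37.6914
  t=1,j=0: stock 55.9000 → up 59.8130 (V=0.0000), down 36.3350 (V=0.0000). Price 0.0000; hedge Δ=0.0000, bond B=0.0000.
  t=1,j=1: stock 92.0200 → up 98.4614 (V=37.6914), down 59.8130 (V=0.0000). Price 32.5533; hedge Δ=0.9752, bond B=-57.1882.
  t=0,j=0: stock 86.0000 → up 92.0200 (V=32.5533), down 55.9000 (V=0.0000). Price 28.1156; hedge Δ=0.9013, bond B=-49.3922.
Root portfolio cost Δ·86+B reproduces V0=28.1156.

(0,0): Delta=0.9013 Bond=-49.3922
(1,0): Delta=0.0000 Bond=0.0000
(1,1): Delta=0.9752 Bond=-57.1882
V0=28.1156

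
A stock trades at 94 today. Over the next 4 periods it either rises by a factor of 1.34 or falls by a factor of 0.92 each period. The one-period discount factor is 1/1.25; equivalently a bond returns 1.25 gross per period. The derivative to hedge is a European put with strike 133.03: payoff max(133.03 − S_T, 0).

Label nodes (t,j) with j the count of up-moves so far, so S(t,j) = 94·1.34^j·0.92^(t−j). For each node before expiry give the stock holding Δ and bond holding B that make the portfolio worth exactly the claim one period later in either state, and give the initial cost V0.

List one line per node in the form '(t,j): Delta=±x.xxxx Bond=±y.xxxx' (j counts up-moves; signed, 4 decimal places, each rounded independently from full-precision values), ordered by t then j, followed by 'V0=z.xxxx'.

Under the risk-neutral measure, an up-move has probability p* = (R−d)/(u−d) = 0.7857 and values discount at R = 1.25.
Payoff layer (t=4): V(4,0)=65.6891, V(4,1)=34.9465, V(4,2)=0.0000, V(4,3)=0.0000, V(4,4)=0.0000
  t=3,j=0: stock 73.1967 → up 98.0835 (V=34.9465), down 67.3409 (V=65.6891). Price 33.2273; hedge Δ=-1.0000, bond B=106.4240.
  t=3,j=1: stock 106.6125 → up 142.8608 (V=0.0000), down 98.0835 (V=34.9465). Price 5.9908; hedge Δ=-0.7805, bond B=89.1967.
  t=3,j=2: stock 155.2835 → up 208.0799 (V=0.0000), down 142.8608 (V=0.0000). Price 0.0000; hedge Δ=0.0000, bond B=0.0000.
  t=3,j=3: stock 226.1738 → up 303.0729 (V=0.0000), down 208.0799 (V=0.0000). Price 0.0000; hedge Δ=0.0000, bond B=0.0000.
  t=2,j=0: stock 79.5616 → up 106.6125 (V=5.9908), down 73.1967 (V=33.2273). Price 9.4618; hedge Δ=-0.8151, bond B=74.3106.
  t=2,j=1: stock 115.8832 → up 155.2835 (V=0.0000), down 106.6125 (V=5.9908). Price 1.0270; hedge Δ=-0.1231, bond B=15.2909.
  t=2,j=2: stock 168.7864 → up 226.1738 (V=0.0000), down 155.2835 (V=0.0000). Price 0.0000; hedge Δ=0.0000, bond B=0.0000.
  t=1,j=0: stock 86.4800 → up 115.8832 (V=1.0270), down 79.5616 (V=9.4618). Price 2.2676; hedge Δ=-0.2322, bond B=22.3504.
  t=1,j=1: stock 125.9600 → up 168.7864 (V=0.0000), down 115.8832 (V=1.0270). Price 0.1761; hedge Δ=-0.0194, bond B=2.6213.
  t=0,j=0: stock 94.0000 → up 125.9600 (V=0.1761), down 86.4800 (V=2.2676). Price 0.4994; hedge Δ=-0.0530, bond B=5.4792.
The time-0 hedge costs 0.4994, which is the no-arbitrage price.

(0,0): Delta=-0.0530 Bond=5.4792
(1,0): Delta=-0.2322 Bond=22.3504
(1,1): Delta=-0.0194 Bond=2.6213
(2,0): Delta=-0.8151 Bond=74.3106
(2,1): Delta=-0.1231 Bond=15.2909
(2,2): Delta=0.0000 Bond=0.0000
(3,0): Delta=-1.0000 Bond=106.4240
(3,1): Delta=-0.7805 Bond=89.1967
(3,2): Delta=0.0000 Bond=0.0000
(3,3): Delta=0.0000 Bond=0.0000
V0=0.4994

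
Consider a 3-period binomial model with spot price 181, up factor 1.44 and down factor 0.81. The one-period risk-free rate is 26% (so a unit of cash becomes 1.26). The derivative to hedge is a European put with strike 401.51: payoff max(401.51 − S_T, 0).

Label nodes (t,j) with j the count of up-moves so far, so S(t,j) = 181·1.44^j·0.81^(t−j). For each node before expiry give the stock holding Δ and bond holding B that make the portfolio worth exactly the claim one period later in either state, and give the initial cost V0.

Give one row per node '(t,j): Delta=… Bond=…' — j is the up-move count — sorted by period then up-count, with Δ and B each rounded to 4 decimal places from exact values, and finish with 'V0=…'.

(0,0): Delta=-0.6084 Bond=155.1508
(1,0): Delta=-1.0000 Bond=252.9038
(1,1): Delta=-0.5203 Bond=172.5246
(2,0): Delta=-1.0000 Bond=318.6587
(2,1): Delta=-1.0000 Bond=318.6587
(2,2): Delta=-0.4123 Bond=176.8698
V0=45.0319

The replicating-portfolio and risk-neutral prices coincide; use p* = (1.26−0.81)/(1.44−0.81) = 0.7143 for the latter.
Terminal values V(3,·): V(3,0)=305.3192, V(3,1)=230.5041, V(3,2)=97.4995, V(3,3)=0.0000
(2,0): S=118.7541. Δ = (V_up−V_dn)/(S_up−S_dn) = (230.5041−305.3192)/(171.0059−96.1908) = -1.0000. V = [p*·230.5041 + (1−p*)·305.3192]/1.26 = 199.9046. B = V − Δ·S = 318.6587.
(2,1): S=211.1184. Δ = (V_up−V_dn)/(S_up−S_dn) = (97.4995−230.5041)/(304.0105−171.0059) = -1.0000. V = [p*·97.4995 + (1−p*)·230.5041]/1.26 = 107.5403. B = V − Δ·S = 318.6587.
(2,2): S=375.3216. Δ = (V_up−V_dn)/(S_up−S_dn) = (0.0000−97.4995)/(540.4631−304.0105) = -0.4123. V = [p*·0.0000 + (1−p*)·97.4995]/1.26 = 22.1087. B = V − Δ·S = 176.8698.
(1,0): S=146.6100. Δ = (V_up−V_dn)/(S_up−S_dn) = (107.5403−199.9046)/(211.1184−118.7541) = -1.0000. V = [p*·107.5403 + (1−p*)·199.9046]/1.26 = 106.2938. B = V − Δ·S = 252.9038.
(1,1): S=260.6400. Δ = (V_up−V_dn)/(S_up−S_dn) = (22.1087−107.5403)/(375.3216−211.1184) = -0.5203. V = [p*·22.1087 + (1−p*)·107.5403]/1.26 = 36.9189. B = V − Δ·S = 172.5246.
(0,0): S=181.0000. Δ = (V_up−V_dn)/(S_up−S_dn) = (36.9189−106.2938)/(260.6400−146.6100) = -0.6084. V = [p*·36.9189 + (1−p*)·106.2938]/1.26 = 45.0319. B = V − Δ·S = 155.1508.
Root portfolio cost Δ·181+B reproduces V0=45.0319.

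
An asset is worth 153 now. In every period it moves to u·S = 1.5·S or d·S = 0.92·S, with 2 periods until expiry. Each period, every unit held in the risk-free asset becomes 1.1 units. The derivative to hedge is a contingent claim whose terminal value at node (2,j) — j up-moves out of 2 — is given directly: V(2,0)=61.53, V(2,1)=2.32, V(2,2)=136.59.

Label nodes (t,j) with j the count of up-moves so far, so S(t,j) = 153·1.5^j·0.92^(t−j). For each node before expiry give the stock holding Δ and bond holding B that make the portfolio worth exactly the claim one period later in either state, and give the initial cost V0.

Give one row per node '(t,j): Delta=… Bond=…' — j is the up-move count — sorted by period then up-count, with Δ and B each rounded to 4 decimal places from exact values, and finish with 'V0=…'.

No-arbitrage ⇒ martingale measure with p* = (R−d)/(u−d) = 0.3103.
Terminal payoffs: V(2,0)=61.5300, V(2,1)=2.3200, V(2,2)=136.5900
Node (1,0) S=140.7600: V=(p*·2.3200+(1−p*)·61.5300)/1.1=39.2313; Δ=(2.3200−61.5300)/(211.1400−129.4992)=-0.7253; B=V−Δ·S=141.3176
Node (1,1) S=229.5000: V=(p*·136.5900+(1−p*)·2.3200)/1.1=39.9909; Δ=(136.5900−2.3200)/(344.2500−211.1400)=1.0087; B=V−Δ·S=-191.5091
Node (0,0) S=153.0000: V=(p*·39.9909+(1−p*)·39.2313)/1.1=35.8792; Δ=(39.9909−39.2313)/(229.5000−140.7600)=0.0086; B=V−Δ·S=34.5696
Root portfolio cost Δ·153+B reproduces V0=35.8792.

(0,0): Delta=0.0086 Bond=34.5696
(1,0): Delta=-0.7253 Bond=141.3176
(1,1): Delta=1.0087 Bond=-191.5091
V0=35.8792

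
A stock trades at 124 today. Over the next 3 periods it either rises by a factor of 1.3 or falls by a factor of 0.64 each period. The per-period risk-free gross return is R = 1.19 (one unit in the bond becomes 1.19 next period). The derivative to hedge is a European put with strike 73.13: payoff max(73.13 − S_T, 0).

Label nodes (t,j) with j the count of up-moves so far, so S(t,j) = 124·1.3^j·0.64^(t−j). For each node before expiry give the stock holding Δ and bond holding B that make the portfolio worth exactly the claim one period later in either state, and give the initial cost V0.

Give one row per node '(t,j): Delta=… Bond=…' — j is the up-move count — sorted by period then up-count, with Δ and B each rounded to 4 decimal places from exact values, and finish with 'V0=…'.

(0,0): Delta=-0.0251 Bond=3.5115
(1,0): Delta=-0.1846 Bond=16.8395
(1,1): Delta=-0.0093 Bond=1.6465
(2,0): Delta=-1.0000 Bond=61.4538
(2,1): Delta=-0.1043 Bond=11.7561
(2,2): Delta=0.0000 Bond=0.0000
V0=0.4043

Risk-neutral probability p* = (R−d)/(u−d) = (1.19−0.64)/(1.3−0.64) = 0.8333.
Payoff layer (t=3): V(3,0)=40.6241, V(3,1)=7.1025, V(3,2)=0.0000, V(3,3)=0.0000
Node (2,0) S=50.7904: V=(p*·7.1025+(1−p*)·40.6241)/1.19=10.6634; Δ=(7.1025−40.6241)/(66.0275−32.5059)=-1.0000; B=V−Δ·S=61.4538
Node (2,1) S=103.1680: V=(p*·0.0000+(1−p*)·7.1025)/1.19=0.9947; Δ=(0.0000−7.1025)/(134.1184−66.0275)=-0.1043; B=V−Δ·S=11.7561
Node (2,2) S=209.5600: V=(p*·0.0000+(1−p*)·0.0000)/1.19=0.0000; Δ=(0.0000−0.0000)/(272.4280−134.1184)=0.0000; B=V−Δ·S=0.0000
Node (1,0) S=79.3600: V=(p*·0.9947+(1−p*)·10.6634)/1.19=2.1901; Δ=(0.9947−10.6634)/(103.1680−50.7904)=-0.1846; B=V−Δ·S=16.8395
Node (1,1) S=161.2000: V=(p*·0.0000+(1−p*)·0.9947)/1.19=0.1393; Δ=(0.0000−0.9947)/(209.5600−103.1680)=-0.0093; B=V−Δ·S=1.6465
Node (0,0) S=124.0000: V=(p*·0.1393+(1−p*)·2.1901)/1.19=0.4043; Δ=(0.1393−2.1901)/(161.2000−79.3600)=-0.0251; B=V−Δ·S=3.5115
Check: Δ(0,0)·S0 + B(0,0) = 0.4043 = V0.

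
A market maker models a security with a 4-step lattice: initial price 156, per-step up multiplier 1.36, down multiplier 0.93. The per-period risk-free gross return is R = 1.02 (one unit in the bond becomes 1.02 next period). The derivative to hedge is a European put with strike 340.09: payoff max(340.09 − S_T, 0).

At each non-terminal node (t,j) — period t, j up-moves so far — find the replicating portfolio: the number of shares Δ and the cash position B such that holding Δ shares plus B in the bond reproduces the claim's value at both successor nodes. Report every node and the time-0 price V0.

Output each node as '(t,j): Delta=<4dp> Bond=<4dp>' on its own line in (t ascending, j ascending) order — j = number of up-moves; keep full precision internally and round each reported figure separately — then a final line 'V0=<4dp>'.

(0,0): Delta=-0.9420 Bond=306.1496
(1,0): Delta=-0.9832 Bond=318.2555
(1,1): Delta=-0.8355 Bond=289.6705
(2,0): Delta=-1.0000 Bond=326.8839
(2,1): Delta=-0.9399 Bond=316.0707
(2,2): Delta=-0.5657 Bond=217.6163
(3,0): Delta=-1.0000 Bond=333.4216
(3,1): Delta=-1.0000 Bond=333.4216
(3,2): Delta=-0.7846 Bond=280.7251
(3,3): Delta=0.0000 Bond=0.0000
V0=159.1996

Since d<R<u, set p* = (R−d)/(u−d) = 0.2093; price each node as the discounted p*-expectation of its children.
Terminal values V(4,·): V(4,0)=223.3939, V(4,1)=169.4376, V(4,2)=90.5338, V(4,3)=0.0000, V(4,4)=0.0000
Node (3,0) S=125.4797: V=(p*·169.4376+(1−p*)·223.3939)/1.02=207.9419; Δ=(169.4376−223.3939)/(170.6524−116.6961)=-1.0000; B=V−Δ·S=333.4216
Node (3,1) S=183.4972: V=(p*·90.5338+(1−p*)·169.4376)/1.02=149.9244; Δ=(90.5338−169.4376)/(249.5562−170.6524)=-1.0000; B=V−Δ·S=333.4216
Node (3,2) S=268.3400: V=(p*·0.0000+(1−p*)·90.5338)/1.02=70.1813; Δ=(0.0000−90.5338)/(364.9424−249.5562)=-0.7846; B=V−Δ·S=280.7251
Node (3,3) S=392.4111: V=(p*·0.0000+(1−p*)·0.0000)/1.02=0.0000; Δ=(0.0000−0.0000)/(533.6791−364.9424)=0.0000; B=V−Δ·S=0.0000
Node (2,0) S=134.9244: V=(p*·149.9244+(1−p*)·207.9419)/1.02=191.9595; Δ=(149.9244−207.9419)/(183.4972−125.4797)=-1.0000; B=V−Δ·S=326.8839
Node (2,1) S=197.3088: V=(p*·70.1813+(1−p*)·149.9244)/1.02=130.6215; Δ=(70.1813−149.9244)/(268.3400−183.4972)=-0.9399; B=V−Δ·S=316.0707
Node (2,2) S=288.5376: V=(p*·0.0000+(1−p*)·70.1813)/1.02=54.4041; Δ=(0.0000−70.1813)/(392.4111−268.3400)=-0.5657; B=V−Δ·S=217.6163
Node (1,0) S=145.0800: V=(p*·130.6215+(1−p*)·191.9595)/1.02=175.6091; Δ=(130.6215−191.9595)/(197.3088−134.9244)=-0.9832; B=V−Δ·S=318.2555
Node (1,1) S=212.1600: V=(p*·54.4041+(1−p*)·130.6215)/1.02=112.4206; Δ=(54.4041−130.6215)/(288.5376−197.3088)=-0.8355; B=V−Δ·S=289.6705
Node (0,0) S=156.0000: V=(p*·112.4206+(1−p*)·175.6091)/1.02=159.1996; Δ=(112.4206−175.6091)/(212.1600−145.0800)=-0.9420; B=V−Δ·S=306.1496
The time-0 hedge costs 159.1996, which is the no-arbitrage price.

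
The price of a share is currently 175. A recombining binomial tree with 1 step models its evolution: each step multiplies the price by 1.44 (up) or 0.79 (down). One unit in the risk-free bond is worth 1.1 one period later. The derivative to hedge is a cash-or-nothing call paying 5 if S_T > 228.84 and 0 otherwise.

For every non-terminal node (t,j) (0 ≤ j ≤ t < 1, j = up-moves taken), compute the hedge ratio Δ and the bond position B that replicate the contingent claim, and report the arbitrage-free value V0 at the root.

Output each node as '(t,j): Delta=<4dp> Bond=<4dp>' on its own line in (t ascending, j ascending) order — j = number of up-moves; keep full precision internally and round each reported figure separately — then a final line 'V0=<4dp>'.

(0,0): Delta=0.0440 Bond=-5.5245
V0=2.1678

Under the risk-neutral measure, an up-move has probability p* = (R−d)/(u−d) = 0.4769 and values discount at R = 1.1.
Terminal values V(1,·): V(1,0)=0.0000, V(1,1)=5.0000
(0,0): S=175.0000. Δ = (V_up−V_dn)/(S_up−S_dn) = (5.0000−0.0000)/(252.0000−138.2500) = 0.0440. V = [p*·5.0000 + (1−p*)·0.0000]/1.1 = 2.1678. B = V − Δ·S = -5.5245.
Check: Δ(0,0)·S0 + B(0,0) = 2.1678 = V0.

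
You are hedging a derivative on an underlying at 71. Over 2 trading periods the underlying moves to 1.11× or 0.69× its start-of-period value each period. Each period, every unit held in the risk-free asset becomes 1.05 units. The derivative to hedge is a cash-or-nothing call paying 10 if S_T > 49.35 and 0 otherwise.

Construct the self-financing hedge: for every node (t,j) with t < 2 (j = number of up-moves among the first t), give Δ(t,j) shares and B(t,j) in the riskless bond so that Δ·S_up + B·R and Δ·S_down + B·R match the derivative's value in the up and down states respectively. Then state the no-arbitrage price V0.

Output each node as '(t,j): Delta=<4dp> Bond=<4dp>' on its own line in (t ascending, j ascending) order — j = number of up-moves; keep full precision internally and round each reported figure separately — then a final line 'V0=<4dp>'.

(0,0): Delta=0.0456 Bond=5.6458
(1,0): Delta=0.4860 Bond=-15.6463
(1,1): Delta=0.0000 Bond=9.5238
V0=8.8852

Since d<R<u, set p* = (R−d)/(u−d) = 0.8571; price each node as the discounted p*-expectation of its children.
At expiry t=2: V(2,0)=0.0000, V(2,1)=10.0000, V(2,2)=10.0000
(1,0): S=48.9900. Δ = (V_up−V_dn)/(S_up−S_dn) = (10.0000−0.0000)/(54.3789−33.8031) = 0.4860. V = [p*·10.0000 + (1−p*)·0.0000]/1.05 = 8.1633. B = V − Δ·S = -15.6463.
(1,1): S=78.8100. Δ = (V_up−V_dn)/(S_up−S_dn) = (10.0000−10.0000)/(87.4791−54.3789) = 0.0000. V = [p*·10.0000 + (1−p*)·10.0000]/1.05 = 9.5238. B = V − Δ·S = 9.5238.
(0,0): S=71.0000. Δ = (V_up−V_dn)/(S_up−S_dn) = (9.5238−8.1633)/(78.8100−48.9900) = 0.0456. V = [p*·9.5238 + (1−p*)·8.1633]/1.05 = 8.8852. B = V − Δ·S = 5.6458.
Root portfolio cost Δ·71+B reproduces V0=8.8852.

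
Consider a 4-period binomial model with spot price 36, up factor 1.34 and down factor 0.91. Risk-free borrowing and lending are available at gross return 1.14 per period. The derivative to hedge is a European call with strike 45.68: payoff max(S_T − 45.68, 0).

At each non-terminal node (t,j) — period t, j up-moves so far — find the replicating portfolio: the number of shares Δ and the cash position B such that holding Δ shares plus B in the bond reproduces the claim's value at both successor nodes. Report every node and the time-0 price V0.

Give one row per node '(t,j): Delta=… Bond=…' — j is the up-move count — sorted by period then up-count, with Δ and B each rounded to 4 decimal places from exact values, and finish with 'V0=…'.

No-arbitrage ⇒ martingale measure with p* = (R−d)/(u−d) = 0.5349.
Terminal values V(4,·): V(4,0)=0.0000, V(4,1)=0.0000, V(4,2)=7.8497, V(4,3)=33.1440, V(4,4)=70.3905
(3,0): S=27.1286. Δ = (V_up−V_dn)/(S_up−S_dn) = (0.0000−0.0000)/(36.3523−24.6870) = 0.0000. V = [p*·0.0000 + (1−p*)·0.0000]/1.14 = 0.0000. B = V − Δ·S = 0.0000.
(3,1): S=39.9475. Δ = (V_up−V_dn)/(S_up−S_dn) = (7.8497−0.0000)/(53.5297−36.3523) = 0.4570. V = [p*·7.8497 + (1−p*)·0.0000]/1.14 = 3.6831. B = V − Δ·S = -14.5721.
(3,2): S=58.8239. Δ = (V_up−V_dn)/(S_up−S_dn) = (33.1440−7.8497)/(78.8240−53.5297) = 1.0000. V = [p*·33.1440 + (1−p*)·7.8497]/1.14 = 18.7537. B = V − Δ·S = -40.0702.
(3,3): S=86.6197. Δ = (V_up−V_dn)/(S_up−S_dn) = (70.3905−33.1440)/(116.0705−78.8240) = 1.0000. V = [p*·70.3905 + (1−p*)·33.1440]/1.14 = 46.5496. B = V − Δ·S = -40.0702.
(2,0): S=29.8116. Δ = (V_up−V_dn)/(S_up−S_dn) = (3.6831−0.0000)/(39.9475−27.1286) = 0.2873. V = [p*·3.6831 + (1−p*)·0.0000]/1.14 = 1.7281. B = V − Δ·S = -6.8372.
(2,1): S=43.8984. Δ = (V_up−V_dn)/(S_up−S_dn) = (18.7537−3.6831)/(58.8239−39.9475) = 0.7984. V = [p*·18.7537 + (1−p*)·3.6831]/1.14 = 10.3018. B = V − Δ·S = -24.7461.
(2,2): S=64.6416. Δ = (V_up−V_dn)/(S_up−S_dn) = (46.5496−18.7537)/(86.6197−58.8239) = 1.0000. V = [p*·46.5496 + (1−p*)·18.7537]/1.14 = 29.4923. B = V − Δ·S = -35.1493.
(1,0): S=32.7600. Δ = (V_up−V_dn)/(S_up−S_dn) = (10.3018−1.7281)/(43.8984−29.8116) = 0.6086. V = [p*·10.3018 + (1−p*)·1.7281]/1.14 = 5.5386. B = V − Δ·S = -14.4003.
(1,1): S=48.2400. Δ = (V_up−V_dn)/(S_up−S_dn) = (29.4923−10.3018)/(64.6416−43.8984) = 0.9251. V = [p*·29.4923 + (1−p*)·10.3018]/1.14 = 18.0408. B = V − Δ·S = -26.5883.
(0,0): S=36.0000. Δ = (V_up−V_dn)/(S_up−S_dn) = (18.0408−5.5386)/(48.2400−32.7600) = 0.8076. V = [p*·18.0408 + (1−p*)·5.5386]/1.14 = 10.7244. B = V − Δ·S = -18.3504.
Root portfolio cost Δ·36+B reproduces V0=10.7244.

(0,0): Delta=0.8076 Bond=-18.3504
(1,0): Delta=0.6086 Bond=-14.4003
(1,1): Delta=0.9251 Bond=-26.5883
(2,0): Delta=0.2873 Bond=-6.8372
(2,1): Delta=0.7984 Bond=-24.7461
(2,2): Delta=1.0000 Bond=-35.1493
(3,0): Delta=0.0000 Bond=0.0000
(3,1): Delta=0.4570 Bond=-14.5721
(3,2): Delta=1.0000 Bond=-40.0702
(3,3): Delta=1.0000 Bond=-40.0702
V0=10.7244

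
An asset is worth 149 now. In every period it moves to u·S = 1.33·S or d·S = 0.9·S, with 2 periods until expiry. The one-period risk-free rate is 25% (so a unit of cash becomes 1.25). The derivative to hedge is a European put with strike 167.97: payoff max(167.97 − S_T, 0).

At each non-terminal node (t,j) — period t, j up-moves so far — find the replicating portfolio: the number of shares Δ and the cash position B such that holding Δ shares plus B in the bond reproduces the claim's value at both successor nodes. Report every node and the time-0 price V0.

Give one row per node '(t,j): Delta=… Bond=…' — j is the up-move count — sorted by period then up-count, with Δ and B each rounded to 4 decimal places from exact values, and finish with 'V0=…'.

No-arbitrage ⇒ martingale measure with p* = (R−d)/(u−d) = 0.8140.
Terminal payoffs: V(2,0)=47.2800, V(2,1)=0.0000, V(2,2)=0.0000
(1,0): S=134.1000. Δ = (V_up−V_dn)/(S_up−S_dn) = (0.0000−47.2800)/(178.3530−120.6900) = -0.8199. V = [p*·0.0000 + (1−p*)·47.2800]/1.25 = 7.0370. B = V − Δ·S = 116.9905.
(1,1): S=198.1700. Δ = (V_up−V_dn)/(S_up−S_dn) = (0.0000−0.0000)/(263.5661−178.3530) = 0.0000. V = [p*·0.0000 + (1−p*)·0.0000]/1.25 = 0.0000. B = V − Δ·S = 0.0000.
(0,0): S=149.0000. Δ = (V_up−V_dn)/(S_up−S_dn) = (0.0000−7.0370)/(198.1700−134.1000) = -0.1098. V = [p*·0.0000 + (1−p*)·7.0370]/1.25 = 1.0474. B = V − Δ·S = 17.4125.
Root portfolio cost Δ·149+B reproduces V0=1.0474.

(0,0): Delta=-0.1098 Bond=17.4125
(1,0): Delta=-0.8199 Bond=116.9905
(1,1): Delta=0.0000 Bond=0.0000
V0=1.0474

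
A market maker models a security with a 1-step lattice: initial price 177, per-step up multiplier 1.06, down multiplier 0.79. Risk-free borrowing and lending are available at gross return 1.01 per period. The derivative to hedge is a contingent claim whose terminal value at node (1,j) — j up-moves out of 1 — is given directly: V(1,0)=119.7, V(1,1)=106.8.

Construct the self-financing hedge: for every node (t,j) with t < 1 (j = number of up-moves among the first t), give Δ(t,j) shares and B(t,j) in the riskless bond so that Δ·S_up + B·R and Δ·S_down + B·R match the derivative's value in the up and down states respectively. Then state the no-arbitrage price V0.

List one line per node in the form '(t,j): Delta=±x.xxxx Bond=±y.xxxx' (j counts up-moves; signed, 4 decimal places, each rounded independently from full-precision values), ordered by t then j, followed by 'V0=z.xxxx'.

(0,0): Delta=-0.2699 Bond=155.8856
V0=108.1078

The replicating-portfolio and risk-neutral prices coincide; use p* = (1.01−0.79)/(1.06−0.79) = 0.8148 for the latter.
At expiry t=1: V(1,0)=119.7000, V(1,1)=106.8000
Node (0,0) S=177.0000: V=(p*·106.8000+(1−p*)·119.7000)/1.01=108.1078; Δ=(106.8000−119.7000)/(187.6200−139.8300)=-0.2699; B=V−Δ·S=155.8856
Check: Δ(0,0)·S0 + B(0,0) = 108.1078 = V0.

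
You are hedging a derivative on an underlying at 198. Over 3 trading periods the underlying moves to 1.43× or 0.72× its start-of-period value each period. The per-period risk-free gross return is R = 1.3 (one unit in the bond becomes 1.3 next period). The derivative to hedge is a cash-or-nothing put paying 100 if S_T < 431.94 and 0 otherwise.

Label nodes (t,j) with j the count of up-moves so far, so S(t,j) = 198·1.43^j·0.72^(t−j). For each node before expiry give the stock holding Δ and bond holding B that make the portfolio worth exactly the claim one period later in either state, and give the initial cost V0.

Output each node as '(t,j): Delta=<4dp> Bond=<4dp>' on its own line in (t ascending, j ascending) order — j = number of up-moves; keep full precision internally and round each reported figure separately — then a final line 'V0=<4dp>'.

(0,0): Delta=-0.2809 Bond=76.3189
(1,0): Delta=0.0000 Bond=59.1716
(1,1): Delta=-0.3126 Bond=108.1898
(2,0): Delta=0.0000 Bond=76.9231
(2,1): Delta=0.0000 Bond=76.9231
(2,2): Delta=-0.3479 Bond=154.9296
V0=20.7036

The replicating-portfolio and risk-neutral prices coincide; use p* = (1.3−0.72)/(1.43−0.72) = 0.8169 for the latter.
Terminal values V(3,·): V(3,0)=100.0000, V(3,1)=100.0000, V(3,2)=100.0000, V(3,3)=0.0000
(2,0): S=102.6432. Δ = (V_up−V_dn)/(S_up−S_dn) = (100.0000−100.0000)/(146.7798−73.9031) = 0.0000. V = [p*·100.0000 + (1−p*)·100.0000]/1.3 = 76.9231. B = V − Δ·S = 76.9231.
(2,1): S=203.8608. Δ = (V_up−V_dn)/(S_up−S_dn) = (100.0000−100.0000)/(291.5209−146.7798) = 0.0000. V = [p*·100.0000 + (1−p*)·100.0000]/1.3 = 76.9231. B = V − Δ·S = 76.9231.
(2,2): S=404.8902. Δ = (V_up−V_dn)/(S_up−S_dn) = (0.0000−100.0000)/(578.9930−291.5209) = -0.3479. V = [p*·0.0000 + (1−p*)·100.0000]/1.3 = 14.0845. B = V − Δ·S = 154.9296.
(1,0): S=142.5600. Δ = (V_up−V_dn)/(S_up−S_dn) = (76.9231−76.9231)/(203.8608−102.6432) = 0.0000. V = [p*·76.9231 + (1−p*)·76.9231]/1.3 = 59.1716. B = V − Δ·S = 59.1716.
(1,1): S=283.1400. Δ = (V_up−V_dn)/(S_up−S_dn) = (14.0845−76.9231)/(404.8902−203.8608) = -0.3126. V = [p*·14.0845 + (1−p*)·76.9231]/1.3 = 19.6847. B = V − Δ·S = 108.1898.
(0,0): S=198.0000. Δ = (V_up−V_dn)/(S_up−S_dn) = (19.6847−59.1716)/(283.1400−142.5600) = -0.2809. V = [p*·19.6847 + (1−p*)·59.1716]/1.3 = 20.7036. B = V − Δ·S = 76.3189.
Self-financing check: at every node Δ·S+B equals the discounted successor values.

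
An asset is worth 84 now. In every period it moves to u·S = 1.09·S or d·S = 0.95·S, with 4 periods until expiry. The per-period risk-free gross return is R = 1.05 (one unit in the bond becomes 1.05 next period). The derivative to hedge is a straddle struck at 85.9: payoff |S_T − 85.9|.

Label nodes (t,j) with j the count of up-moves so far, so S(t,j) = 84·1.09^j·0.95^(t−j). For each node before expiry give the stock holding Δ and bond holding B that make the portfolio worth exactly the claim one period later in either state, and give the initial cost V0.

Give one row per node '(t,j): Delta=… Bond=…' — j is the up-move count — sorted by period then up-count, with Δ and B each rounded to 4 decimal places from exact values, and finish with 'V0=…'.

(0,0): Delta=0.7753 Bond=-50.7935
(1,0): Delta=0.3760 Bond=-21.4676
(1,1): Delta=0.9145 Bond=-66.0794
(2,0): Delta=-0.4655 Bond=41.2498
(2,1): Delta=0.6693 Bond=-48.0573
(2,2): Delta=1.0000 Bond=-77.9138
(3,0): Delta=-1.0000 Bond=81.8095
(3,1): Delta=-0.2791 Bond=27.9134
(3,2): Delta=1.0000 Bond=-81.8095
(3,3): Delta=1.0000 Bond=-81.8095
V0=14.3328

Under the risk-neutral measure, an up-move has probability p* = (R−d)/(u−d) = 0.7143 and values discount at R = 1.05.
Payoff layer (t=4): V(4,0)=17.4815, V(4,1)=7.3987, V(4,2)=4.1699, V(4,3)=17.4433, V(4,4)=32.6729
Node (3,0) S=72.0195: V=(p*·7.3987+(1−p*)·17.4815)/1.05=9.7900; Δ=(7.3987−17.4815)/(78.5013−68.4185)=-1.0000; B=V−Δ·S=81.8095
Node (3,1) S=82.6329: V=(p*·4.1699+(1−p*)·7.3987)/1.05=4.8499; Δ=(4.1699−7.3987)/(90.0699−78.5013)=-0.2791; B=V−Δ·S=27.9134
Node (3,2) S=94.8104: V=(p*·17.4433+(1−p*)·4.1699)/1.05=13.0009; Δ=(17.4433−4.1699)/(103.3433−90.0699)=1.0000; B=V−Δ·S=-81.8095
Node (3,3) S=108.7824: V=(p*·32.6729+(1−p*)·17.4433)/1.05=26.9729; Δ=(32.6729−17.4433)/(118.5729−103.3433)=1.0000; B=V−Δ·S=-81.8095
Node (2,0) S=75.8100: V=(p*·4.8499+(1−p*)·9.7900)/1.05=5.9632; Δ=(4.8499−9.7900)/(82.6329−72.0195)=-0.4655; B=V−Δ·S=41.2498
Node (2,1) S=86.9820: V=(p*·13.0009+(1−p*)·4.8499)/1.05=10.1638; Δ=(13.0009−4.8499)/(94.8104−82.6329)=0.6693; B=V−Δ·S=-48.0573
Node (2,2) S=99.8004: V=(p*·26.9729+(1−p*)·13.0009)/1.05=21.8866; Δ=(26.9729−13.0009)/(108.7824−94.8104)=1.0000; B=V−Δ·S=-77.9138
Node (1,0) S=79.8000: V=(p*·10.1638+(1−p*)·5.9632)/1.05=8.5368; Δ=(10.1638−5.9632)/(86.9820−75.8100)=0.3760; B=V−Δ·S=-21.4676
Node (1,1) S=91.5600: V=(p*·21.8866+(1−p*)·10.1638)/1.05=17.6545; Δ=(21.8866−10.1638)/(99.8004−86.9820)=0.9145; B=V−Δ·S=-66.0794
Node (0,0) S=84.0000: V=(p*·17.6545+(1−p*)·8.5368)/1.05=14.3328; Δ=(17.6545−8.5368)/(91.5600−79.8000)=0.7753; B=V−Δ·S=-50.7935
Self-financing check: at every node Δ·S+B equals the discounted successor values.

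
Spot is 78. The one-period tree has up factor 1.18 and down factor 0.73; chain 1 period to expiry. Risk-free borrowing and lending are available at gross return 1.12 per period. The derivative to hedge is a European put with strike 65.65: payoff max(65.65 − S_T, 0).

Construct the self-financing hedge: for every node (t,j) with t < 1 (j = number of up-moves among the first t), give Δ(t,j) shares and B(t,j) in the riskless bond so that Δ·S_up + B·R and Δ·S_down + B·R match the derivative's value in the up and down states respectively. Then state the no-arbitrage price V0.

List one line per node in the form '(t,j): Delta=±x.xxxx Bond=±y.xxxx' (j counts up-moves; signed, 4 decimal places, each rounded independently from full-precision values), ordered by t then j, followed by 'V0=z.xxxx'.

No-arbitrage ⇒ martingale measure with p* = (R−d)/(u−d) = 0.8667.
Terminal values V(1,·): V(1,0)=8.7100, V(1,1)=0.0000
  t=0,j=0: stock 78.0000 → up 92.0400 (V=0.0000), down 56.9400 (V=8.7100). Price 1.0369; hedge Δ=-0.2481, bond B=20.3925.
The time-0 hedge costs 1.0369, which is the no-arbitrage price.

(0,0): Delta=-0.2481 Bond=20.3925
V0=1.0369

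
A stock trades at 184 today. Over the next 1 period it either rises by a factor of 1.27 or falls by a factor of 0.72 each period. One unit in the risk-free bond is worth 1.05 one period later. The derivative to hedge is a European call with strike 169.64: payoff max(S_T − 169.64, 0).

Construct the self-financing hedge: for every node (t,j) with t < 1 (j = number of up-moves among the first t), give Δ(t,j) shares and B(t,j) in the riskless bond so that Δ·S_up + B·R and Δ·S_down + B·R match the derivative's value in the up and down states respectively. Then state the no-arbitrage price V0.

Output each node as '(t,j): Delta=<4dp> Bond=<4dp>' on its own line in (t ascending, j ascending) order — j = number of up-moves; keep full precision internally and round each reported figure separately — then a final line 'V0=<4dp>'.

Since d<R<u, set p* = (R−d)/(u−d) = 0.6000; price each node as the discounted p*-expectation of its children.
Terminal payoffs: V(1,0)=0.0000, V(1,1)=64.0400
Node (0,0) S=184.0000: V=(p*·64.0400+(1−p*)·0.0000)/1.05=36.5943; Δ=(64.0400−0.0000)/(233.6800−132.4800)=0.6328; B=V−Δ·S=-79.8421
Each (Δ,B) replicates both successor values, so the strategy is self-financing and V0 is arbitrage-free.

(0,0): Delta=0.6328 Bond=-79.8421
V0=36.5943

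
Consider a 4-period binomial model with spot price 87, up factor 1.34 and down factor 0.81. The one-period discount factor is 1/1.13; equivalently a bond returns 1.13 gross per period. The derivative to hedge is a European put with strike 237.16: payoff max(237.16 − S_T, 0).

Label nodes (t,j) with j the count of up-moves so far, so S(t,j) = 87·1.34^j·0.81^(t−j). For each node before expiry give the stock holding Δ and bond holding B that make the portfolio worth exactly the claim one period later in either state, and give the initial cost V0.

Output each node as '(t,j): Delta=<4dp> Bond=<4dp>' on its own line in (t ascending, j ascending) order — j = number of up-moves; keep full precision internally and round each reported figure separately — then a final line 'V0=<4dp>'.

(0,0): Delta=-0.8566 Bond=136.5125
(1,0): Delta=-1.0000 Bond=164.3638
(1,1): Delta=-0.7997 Bond=147.6280
(2,0): Delta=-1.0000 Bond=185.7311
(2,1): Delta=-1.0000 Bond=185.7311
(2,2): Delta=-0.7203 Bond=154.4089
(3,0): Delta=-1.0000 Bond=209.8761
(3,1): Delta=-1.0000 Bond=209.8761
(3,2): Delta=-1.0000 Bond=209.8761
(3,3): Delta=-0.6093 Bond=151.2548
V0=61.9874

The replicating-portfolio and risk-neutral prices coincide; use p* = (1.13−0.81)/(1.34−0.81) = 0.6038 for the latter.
Terminal payoffs: V(4,0)=199.7094, V(4,1)=175.2046, V(4,2)=134.6659, V(4,3)=67.6019, V(4,4)=0.0000
  t=3,j=0: stock 46.2354 → up 61.9554 (V=175.2046), down 37.4506 (V=199.7094). Price 163.6407; hedge Δ=-1.0000, bond B=209.8761.
  t=3,j=1: stock 76.4881 → up 102.4941 (V=134.6659), down 61.9554 (V=175.2046). Price 133.3880; hedge Δ=-1.0000, bond B=209.8761.
  t=3,j=2: stock 126.5359 → up 169.5581 (V=67.6019), down 102.4941 (V=134.6659). Price 83.3402; hedge Δ=-1.0000, bond B=209.8761.
  t=3,j=3: stock 209.3310 → up 280.5036 (V=0.0000), down 169.5581 (V=67.6019). Price 23.7041; hedge Δ=-0.6093, bond B=151.2548.
  t=2,j=0: stock 57.0807 → up 76.4881 (V=133.3880), down 46.2354 (V=163.6407). Price 128.6504; hedge Δ=-1.0000, bond B=185.7311.
  t=2,j=1: stock 94.4298 → up 126.5359 (V=83.3402), down 76.4881 (V=133.3880). Price 91.3013; hedge Δ=-1.0000, bond B=185.7311.
  t=2,j=2: stock 156.2172 → up 209.3310 (V=23.7041), down 126.5359 (V=83.3402). Price 41.8880; hedge Δ=-0.7203, bond B=154.4089.
  t=1,j=0: stock 70.4700 → up 94.4298 (V=91.3013), down 57.0807 (V=128.6504). Price 93.8938; hedge Δ=-1.0000, bond B=164.3638.
  t=1,j=1: stock 116.5800 → up 156.2172 (V=41.8880), down 94.4298 (V=91.3013). Price 54.3955; hedge Δ=-0.7997, bond B=147.6280.
  t=0,j=0: stock 87.0000 → up 116.5800 (V=54.3955), down 70.4700 (V=93.8938). Price 61.9874; hedge Δ=-0.8566, bond B=136.5125.
Check: Δ(0,0)·S0 + B(0,0) = 61.9874 = V0.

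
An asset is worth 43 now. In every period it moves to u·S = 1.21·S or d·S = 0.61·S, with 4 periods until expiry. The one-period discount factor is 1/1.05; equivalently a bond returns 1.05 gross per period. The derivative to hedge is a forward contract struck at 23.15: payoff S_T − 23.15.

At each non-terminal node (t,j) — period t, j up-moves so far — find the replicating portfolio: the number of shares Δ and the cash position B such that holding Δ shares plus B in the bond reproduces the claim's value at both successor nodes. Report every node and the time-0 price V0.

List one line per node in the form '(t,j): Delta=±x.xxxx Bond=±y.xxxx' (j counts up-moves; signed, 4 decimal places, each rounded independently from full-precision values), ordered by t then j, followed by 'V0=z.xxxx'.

Since d<R<u, set p* = (R−d)/(u−d) = 0.7333; price each node as the discounted p*-expectation of its children.
Terminal payoffs: V(4,0)=-17.1963, V(4,1)=-11.3402, V(4,2)=0.2760, V(4,3)=23.3180, V(4,4)=69.0243
(3,0): S=9.7602. Δ = (V_up−V_dn)/(S_up−S_dn) = (-11.3402−-17.1963)/(11.8098−5.9537) = 1.0000. V = [p*·-11.3402 + (1−p*)·-17.1963]/1.05 = -12.2874. B = V − Δ·S = -22.0476.
(3,1): S=19.3604. Δ = (V_up−V_dn)/(S_up−S_dn) = (0.2760−-11.3402)/(23.4260−11.8098) = 1.0000. V = [p*·0.2760 + (1−p*)·-11.3402]/1.05 = -2.6873. B = V − Δ·S = -22.0476.
(3,2): S=38.4033. Δ = (V_up−V_dn)/(S_up−S_dn) = (23.3180−0.2760)/(46.4680−23.4260) = 1.0000. V = [p*·23.3180 + (1−p*)·0.2760]/1.05 = 16.3557. B = V − Δ·S = -22.0476.
(3,3): S=76.1771. Δ = (V_up−V_dn)/(S_up−S_dn) = (69.0243−23.3180)/(92.1743−46.4680) = 1.0000. V = [p*·69.0243 + (1−p*)·23.3180]/1.05 = 54.1295. B = V − Δ·S = -22.0476.
(2,0): S=16.0003. Δ = (V_up−V_dn)/(S_up−S_dn) = (-2.6873−-12.2874)/(19.3604−9.7602) = 1.0000. V = [p*·-2.6873 + (1−p*)·-12.2874]/1.05 = -4.9974. B = V − Δ·S = -20.9977.
(2,1): S=31.7383. Δ = (V_up−V_dn)/(S_up−S_dn) = (16.3557−-2.6873)/(38.4033−19.3604) = 1.0000. V = [p*·16.3557 + (1−p*)·-2.6873]/1.05 = 10.7406. B = V − Δ·S = -20.9977.
(2,2): S=62.9563. Δ = (V_up−V_dn)/(S_up−S_dn) = (54.1295−16.3557)/(76.1771−38.4033) = 1.0000. V = [p*·54.1295 + (1−p*)·16.3557]/1.05 = 41.9586. B = V − Δ·S = -20.9977.
(1,0): S=26.2300. Δ = (V_up−V_dn)/(S_up−S_dn) = (10.7406−-4.9974)/(31.7383−16.0003) = 1.0000. V = [p*·10.7406 + (1−p*)·-4.9974]/1.05 = 6.2322. B = V − Δ·S = -19.9978.
(1,1): S=52.0300. Δ = (V_up−V_dn)/(S_up−S_dn) = (41.9586−10.7406)/(62.9563−31.7383) = 1.0000. V = [p*·41.9586 + (1−p*)·10.7406]/1.05 = 32.0322. B = V − Δ·S = -19.9978.
(0,0): S=43.0000. Δ = (V_up−V_dn)/(S_up−S_dn) = (32.0322−6.2322)/(52.0300−26.2300) = 1.0000. V = [p*·32.0322 + (1−p*)·6.2322]/1.05 = 23.9544. B = V − Δ·S = -19.0456.
The time-0 hedge costs 23.9544, which is the no-arbitrage price.

(0,0): Delta=1.0000 Bond=-19.0456
(1,0): Delta=1.0000 Bond=-19.9978
(1,1): Delta=1.0000 Bond=-19.9978
(2,0): Delta=1.0000 Bond=-20.9977
(2,1): Delta=1.0000 Bond=-20.9977
(2,2): Delta=1.0000 Bond=-20.9977
(3,0): Delta=1.0000 Bond=-22.0476
(3,1): Delta=1.0000 Bond=-22.0476
(3,2): Delta=1.0000 Bond=-22.0476
(3,3): Delta=1.0000 Bond=-22.0476
V0=23.9544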